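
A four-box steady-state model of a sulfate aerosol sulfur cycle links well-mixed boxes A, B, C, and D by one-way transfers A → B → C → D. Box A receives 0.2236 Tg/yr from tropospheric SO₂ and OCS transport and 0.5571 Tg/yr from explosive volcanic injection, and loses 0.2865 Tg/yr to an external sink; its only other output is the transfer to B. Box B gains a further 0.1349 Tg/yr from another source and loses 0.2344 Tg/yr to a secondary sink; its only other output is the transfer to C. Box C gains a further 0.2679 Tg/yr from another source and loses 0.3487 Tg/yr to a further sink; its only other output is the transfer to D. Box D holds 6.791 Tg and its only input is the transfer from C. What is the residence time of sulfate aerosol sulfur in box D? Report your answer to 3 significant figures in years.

21.6 yr

Box A: F(A→B) = (0.2236 + 0.5571) − 0.2865 = 0.49420 Tg/yr.
Box B: F(B→C) = (0.49420 + 0.1349) − 0.2344 = 0.39470 Tg/yr.
Box C: F(C→D) = (0.39470 + 0.2679) − 0.3487 = 0.31390 Tg/yr.
Box D throughput = its input = 0.31390 Tg/yr; τ = 6.791 / 0.31390 = 21.63 yr.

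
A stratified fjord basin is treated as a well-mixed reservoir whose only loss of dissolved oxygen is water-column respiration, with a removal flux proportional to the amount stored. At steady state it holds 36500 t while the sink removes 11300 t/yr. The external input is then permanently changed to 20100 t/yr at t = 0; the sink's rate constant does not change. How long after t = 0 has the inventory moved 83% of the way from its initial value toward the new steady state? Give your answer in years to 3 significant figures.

τ = M₀/F₀ = 36500/11300 = 3.230 yr.
The remaining gap fraction is e^(−t/τ); 83% covered ⇒ e^(−t/τ) = 0.170.
t = −τ ln(0.170) = 3.230 × 1.772 = 5.724 yr.

5.72 yr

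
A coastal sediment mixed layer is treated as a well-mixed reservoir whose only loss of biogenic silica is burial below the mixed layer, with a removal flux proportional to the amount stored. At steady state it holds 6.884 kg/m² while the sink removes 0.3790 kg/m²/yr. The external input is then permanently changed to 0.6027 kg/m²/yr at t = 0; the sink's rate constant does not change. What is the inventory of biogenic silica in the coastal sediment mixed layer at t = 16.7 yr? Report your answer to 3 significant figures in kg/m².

Residence time τ = M₀/F₀ = 18.16 yr. The eventual steady state is M_∞ = M₀·(F₁/F₀) = 6.884 × 0.6027/0.3790 = 10.947 kg/m².
The anomaly ΔM(t) = M(t) − M_∞ decays as ΔM₀·e^(−t/τ) with ΔM₀ = 6.884 − 10.947 = −4.063 kg/m².
At t = 16.7 yr, e^(−t/τ) = e^(−0.9194) = 0.3987, so ΔM = −1.620 kg/m² and M = 10.947 − 1.620 = 9.3270 kg/m².

9.33 kg/m²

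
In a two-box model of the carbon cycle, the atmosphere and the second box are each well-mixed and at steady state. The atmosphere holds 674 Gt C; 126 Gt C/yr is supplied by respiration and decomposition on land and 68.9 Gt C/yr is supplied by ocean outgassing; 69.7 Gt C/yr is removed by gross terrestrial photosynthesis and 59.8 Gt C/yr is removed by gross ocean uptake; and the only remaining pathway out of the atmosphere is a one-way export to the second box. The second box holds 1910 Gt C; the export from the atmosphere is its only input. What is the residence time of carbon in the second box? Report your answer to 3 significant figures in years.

29.2 yr

Balance the atmosphere: ΣF_in = 126 + 68.9 = 194.90 Gt C/yr.
Export to the second box = ΣF_in − (69.7 + 59.8) = 65.400 Gt C/yr.
At steady state the output of the second box equals its input, 65.400 Gt C/yr.
τ = M / F = 1910 / 65.400 = 29.20 yr.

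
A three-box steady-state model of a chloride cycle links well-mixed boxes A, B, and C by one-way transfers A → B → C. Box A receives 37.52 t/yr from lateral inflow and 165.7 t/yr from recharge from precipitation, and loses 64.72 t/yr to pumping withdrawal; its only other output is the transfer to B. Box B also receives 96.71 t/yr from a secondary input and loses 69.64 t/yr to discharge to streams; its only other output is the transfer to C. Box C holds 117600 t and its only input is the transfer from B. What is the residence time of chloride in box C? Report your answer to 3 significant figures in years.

Box A: F(A→B) = (37.52 + 165.7) − 64.72 = 138.50 t/yr.
Box B: F(B→C) = (138.50 + 96.71) − 69.64 = 165.57 t/yr.
Box C throughput = its input = 165.57 t/yr; τ = 117600 / 165.57 = 710.3 yr.

710 yr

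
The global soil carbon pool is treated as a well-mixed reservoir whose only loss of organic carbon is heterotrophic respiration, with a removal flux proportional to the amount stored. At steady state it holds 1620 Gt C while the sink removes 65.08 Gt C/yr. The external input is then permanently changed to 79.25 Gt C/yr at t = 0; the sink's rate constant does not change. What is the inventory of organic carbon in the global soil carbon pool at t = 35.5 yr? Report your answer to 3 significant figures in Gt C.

1890 Gt C

Residence time τ = M₀/F₀ = 24.89 yr. The eventual steady state is M_∞ = M₀·(F₁/F₀) = 1620 × 79.25/65.08 = 1972.7 Gt C.
The anomaly ΔM(t) = M(t) − M_∞ decays as ΔM₀·e^(−t/τ) with ΔM₀ = 1620 − 1972.7 = −352.7 Gt C.
At t = 35.5 yr, e^(−t/τ) = e^(−1.426) = 0.2402, so ΔM = −84.74 Gt C and M = 1972.7 − 84.74 = 1888.0 Gt C.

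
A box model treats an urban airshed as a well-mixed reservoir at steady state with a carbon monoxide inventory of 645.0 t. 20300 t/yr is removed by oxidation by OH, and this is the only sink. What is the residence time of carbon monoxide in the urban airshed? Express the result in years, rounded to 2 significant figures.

0.032 yr

τ = M / F = 645.0 / 20300 = 0.03177 yr.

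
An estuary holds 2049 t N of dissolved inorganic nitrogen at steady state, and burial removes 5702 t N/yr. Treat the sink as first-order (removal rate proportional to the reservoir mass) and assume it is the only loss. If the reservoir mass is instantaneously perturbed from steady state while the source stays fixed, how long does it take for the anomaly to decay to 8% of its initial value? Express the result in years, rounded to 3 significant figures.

For a linear reservoir the anomaly decays as exp(−t/τ) with τ = M/F = 2049/5702 = 0.3593 yr.
exp(−t/τ) = 0.08 ⇒ t = −τ ln(0.08) = 0.3593 × 2.526 = 0.9076 yr.

0.908 yr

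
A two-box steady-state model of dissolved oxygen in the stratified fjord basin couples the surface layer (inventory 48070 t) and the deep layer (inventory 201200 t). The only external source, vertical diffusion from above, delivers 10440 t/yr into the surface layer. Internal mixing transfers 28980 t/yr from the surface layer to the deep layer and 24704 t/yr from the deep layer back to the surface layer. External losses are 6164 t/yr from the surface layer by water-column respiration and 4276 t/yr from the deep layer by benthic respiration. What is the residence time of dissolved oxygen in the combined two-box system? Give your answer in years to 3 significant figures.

Treat the two boxes together as one reservoir: the mixing fluxes between them are internal recycling, so τ = ΣM / Σ(external losses).
M_total = 48070 + 201200 = 249270 t.
ΣF_external_out = 6164 + 4276 = 10440 t/yr.
τ = M_total / ΣF_ext = 249270 / 10440 = 23.88 yr.

23.9 yr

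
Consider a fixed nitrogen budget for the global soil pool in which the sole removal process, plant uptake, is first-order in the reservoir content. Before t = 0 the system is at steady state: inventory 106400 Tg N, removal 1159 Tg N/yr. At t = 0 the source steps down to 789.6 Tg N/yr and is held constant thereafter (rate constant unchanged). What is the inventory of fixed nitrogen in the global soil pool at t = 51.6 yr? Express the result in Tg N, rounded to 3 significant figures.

Residence time τ = M₀/F₀ = 91.80 yr. The eventual steady state is M_∞ = M₀·(F₁/F₀) = 106400 × 789.6/1159 = 72488 Tg N.
The anomaly ΔM(t) = M(t) − M_∞ decays as ΔM₀·e^(−t/τ) with ΔM₀ = 106400 − 72488 = 33910 Tg N.
At t = 51.6 yr, e^(−t/τ) = e^(−0.5621) = 0.5700, so ΔM = 19330 Tg N and M = 72488 + 19330 = 91819 Tg N.

91800 Tg N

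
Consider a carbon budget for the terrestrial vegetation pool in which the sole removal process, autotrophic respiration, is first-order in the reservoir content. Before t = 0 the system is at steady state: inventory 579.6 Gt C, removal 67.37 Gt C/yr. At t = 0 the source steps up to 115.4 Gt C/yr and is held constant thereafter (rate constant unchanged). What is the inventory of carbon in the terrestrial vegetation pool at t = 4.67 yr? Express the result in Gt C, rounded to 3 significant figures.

Residence time τ = M₀/F₀ = 8.603 yr. The eventual steady state is M_∞ = M₀·(F₁/F₀) = 579.6 × 115.4/67.37 = 992.81 Gt C.
The anomaly ΔM(t) = M(t) − M_∞ decays as ΔM₀·e^(−t/τ) with ΔM₀ = 579.6 − 992.81 = −413.2 Gt C.
At t = 4.67 yr, e^(−t/τ) = e^(−0.5428) = 0.5811, so ΔM = −240.1 Gt C and M = 992.81 − 240.1 = 752.69 Gt C.

753 Gt C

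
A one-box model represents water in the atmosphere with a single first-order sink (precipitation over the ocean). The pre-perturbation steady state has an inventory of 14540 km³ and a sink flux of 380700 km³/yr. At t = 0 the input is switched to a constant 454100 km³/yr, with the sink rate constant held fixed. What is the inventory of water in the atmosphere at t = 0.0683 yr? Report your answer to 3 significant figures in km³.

16900 km³

The sink rate constant is k = F₀/M₀ = 380700/14540 = 26.18 yr⁻¹.
Solving dM/dt = F₁ − kM with M(0) = M₀ gives M(t) = F₁/k + (M₀ − F₁/k)·e^(−kt).
F₁/k = 454100/26.18 = 17343 km³; kt = 26.18 × 0.0683 = 1.788, e^(−kt) = 0.1672.
M(0.0683) = 17343 + (14540 − 17343) × 0.1672 = 17343 − 468.8 = 16875 km³.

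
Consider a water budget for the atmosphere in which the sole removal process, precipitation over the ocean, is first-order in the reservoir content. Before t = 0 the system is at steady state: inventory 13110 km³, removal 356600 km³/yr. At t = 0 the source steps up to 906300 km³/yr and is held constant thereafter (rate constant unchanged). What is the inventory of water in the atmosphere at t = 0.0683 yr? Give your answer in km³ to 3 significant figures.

30200 km³

The sink rate constant is k = F₀/M₀ = 356600/13110 = 27.20 yr⁻¹.
Solving dM/dt = F₁ − kM with M(0) = M₀ gives M(t) = F₁/k + (M₀ − F₁/k)·e^(−kt).
F₁/k = 906300/27.20 = 33319 km³; kt = 27.20 × 0.0683 = 1.858, e^(−kt) = 0.1560.
M(0.0683) = 33319 + (13110 − 33319) × 0.1560 = 33319 − 3153 = 30166 km³.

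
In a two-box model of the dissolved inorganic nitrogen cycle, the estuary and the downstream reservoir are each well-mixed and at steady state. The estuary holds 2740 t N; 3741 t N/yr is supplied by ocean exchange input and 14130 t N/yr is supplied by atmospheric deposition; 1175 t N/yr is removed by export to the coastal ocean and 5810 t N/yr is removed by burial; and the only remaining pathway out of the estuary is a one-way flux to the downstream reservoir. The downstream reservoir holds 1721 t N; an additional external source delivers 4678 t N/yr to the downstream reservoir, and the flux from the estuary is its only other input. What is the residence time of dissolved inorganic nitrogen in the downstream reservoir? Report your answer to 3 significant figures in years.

Balance the estuary: ΣF_in = 3741 + 14130 = 17871 t N/yr.
Flux to the downstream reservoir = ΣF_in − (1175 + 5810) = 10886 t N/yr.
Total input to the downstream reservoir = 10886 + 4678 = 15564 t N/yr; at steady state this equals its total output.
τ = M / F = 1721 / 15564 = 0.1106 yr.

0.111 yr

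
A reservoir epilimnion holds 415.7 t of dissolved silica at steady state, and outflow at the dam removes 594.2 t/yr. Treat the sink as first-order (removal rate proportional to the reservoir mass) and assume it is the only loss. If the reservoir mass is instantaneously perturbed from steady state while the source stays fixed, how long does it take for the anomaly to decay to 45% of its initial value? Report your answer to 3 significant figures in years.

For a linear reservoir the anomaly decays as exp(−t/τ) with τ = M/F = 415.7/594.2 = 0.6996 yr.
exp(−t/τ) = 0.45 ⇒ t = −τ ln(0.45) = 0.6996 × 0.7985 = 0.5586 yr.

0.559 yr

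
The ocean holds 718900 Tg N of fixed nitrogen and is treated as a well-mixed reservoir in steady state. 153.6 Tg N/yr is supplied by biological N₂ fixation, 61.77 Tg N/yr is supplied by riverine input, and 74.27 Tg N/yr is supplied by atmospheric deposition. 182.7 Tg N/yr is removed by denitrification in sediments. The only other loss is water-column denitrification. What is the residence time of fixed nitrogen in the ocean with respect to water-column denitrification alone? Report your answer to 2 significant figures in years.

6700 yr

At steady state ΣF_in = ΣF_out.
ΣF_in = 153.6 + 61.77 + 74.27 = 289.64 Tg N/yr.
Water-column denitrification flux = ΣF_in − (182.7) = 289.64 − 182.7 = 106.9 Tg N/yr.
τ = M / F = 718900 / 106.9 = 6722 yr.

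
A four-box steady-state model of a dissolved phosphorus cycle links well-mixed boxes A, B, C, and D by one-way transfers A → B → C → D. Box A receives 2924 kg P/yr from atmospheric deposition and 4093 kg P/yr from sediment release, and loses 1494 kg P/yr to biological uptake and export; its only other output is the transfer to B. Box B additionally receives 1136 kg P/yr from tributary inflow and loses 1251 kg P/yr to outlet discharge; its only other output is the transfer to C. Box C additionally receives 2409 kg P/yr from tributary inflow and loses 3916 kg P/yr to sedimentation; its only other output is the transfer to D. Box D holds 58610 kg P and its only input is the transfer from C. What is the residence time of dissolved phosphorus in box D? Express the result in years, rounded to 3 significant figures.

Box A: F(A→B) = (2924 + 4093) − 1494 = 5523.0 kg P/yr.
Box B: F(B→C) = (5523.0 + 1136) − 1251 = 5408.0 kg P/yr.
Box C: F(C→D) = (5408.0 + 2409) − 3916 = 3901.0 kg P/yr.
Box D throughput = its input = 3901.0 kg P/yr; τ = 58610 / 3901.0 = 15.02 yr.

15.0 yr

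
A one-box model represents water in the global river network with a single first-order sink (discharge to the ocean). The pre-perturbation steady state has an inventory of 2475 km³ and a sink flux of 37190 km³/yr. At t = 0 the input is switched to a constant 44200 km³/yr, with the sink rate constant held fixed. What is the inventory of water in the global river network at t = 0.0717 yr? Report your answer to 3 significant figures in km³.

2780 km³

Residence time τ = M₀/F₀ = 0.06655 yr. The eventual steady state is M_∞ = M₀·(F₁/F₀) = 2475 × 44200/37190 = 2941.5 km³.
The anomaly ΔM(t) = M(t) − M_∞ decays as ΔM₀·e^(−t/τ) with ΔM₀ = 2475 − 2941.5 = −466.5 km³.
At t = 0.0717 yr, e^(−t/τ) = e^(−1.077) = 0.3405, so ΔM = −158.8 km³ and M = 2941.5 − 158.8 = 2782.7 km³.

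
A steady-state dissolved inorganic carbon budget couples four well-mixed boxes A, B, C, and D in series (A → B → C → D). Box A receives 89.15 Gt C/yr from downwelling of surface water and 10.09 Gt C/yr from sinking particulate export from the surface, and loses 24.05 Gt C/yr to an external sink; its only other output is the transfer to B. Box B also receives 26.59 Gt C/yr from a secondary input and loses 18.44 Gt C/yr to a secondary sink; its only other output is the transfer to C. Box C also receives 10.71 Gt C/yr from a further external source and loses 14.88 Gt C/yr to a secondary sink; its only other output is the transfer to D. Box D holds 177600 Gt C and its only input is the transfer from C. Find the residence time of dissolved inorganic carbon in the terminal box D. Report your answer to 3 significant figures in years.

Box A: F(A→B) = (89.15 + 10.09) − 24.05 = 75.190 Gt C/yr.
Box B: F(B→C) = (75.190 + 26.59) − 18.44 = 83.340 Gt C/yr.
Box C: F(C→D) = (83.340 + 10.71) − 14.88 = 79.170 Gt C/yr.
Box D throughput = its input = 79.170 Gt C/yr; τ = 177600 / 79.170 = 2243 yr.

2240 yr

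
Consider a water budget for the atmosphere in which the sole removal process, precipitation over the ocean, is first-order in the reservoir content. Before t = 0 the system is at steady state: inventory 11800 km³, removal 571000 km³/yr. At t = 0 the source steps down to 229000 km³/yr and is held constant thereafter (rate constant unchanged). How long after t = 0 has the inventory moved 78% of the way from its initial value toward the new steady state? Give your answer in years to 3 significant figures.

0.0313 yr

τ = M₀/F₀ = 11800/571000 = 0.02067 yr.
The remaining gap fraction is e^(−t/τ); 78% covered ⇒ e^(−t/τ) = 0.220.
t = −τ ln(0.220) = 0.02067 × 1.514 = 0.03129 yr.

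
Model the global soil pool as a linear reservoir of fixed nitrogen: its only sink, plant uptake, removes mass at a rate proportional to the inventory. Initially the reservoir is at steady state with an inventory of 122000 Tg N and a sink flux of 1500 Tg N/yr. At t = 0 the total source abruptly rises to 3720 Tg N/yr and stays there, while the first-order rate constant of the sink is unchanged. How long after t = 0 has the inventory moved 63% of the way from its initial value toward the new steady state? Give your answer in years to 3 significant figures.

80.9 yr

τ = M₀/F₀ = 122000/1500 = 81.33 yr.
The remaining gap fraction is e^(−t/τ); 63% covered ⇒ e^(−t/τ) = 0.370.
t = −τ ln(0.370) = 81.33 × 0.9943 = 80.87 yr.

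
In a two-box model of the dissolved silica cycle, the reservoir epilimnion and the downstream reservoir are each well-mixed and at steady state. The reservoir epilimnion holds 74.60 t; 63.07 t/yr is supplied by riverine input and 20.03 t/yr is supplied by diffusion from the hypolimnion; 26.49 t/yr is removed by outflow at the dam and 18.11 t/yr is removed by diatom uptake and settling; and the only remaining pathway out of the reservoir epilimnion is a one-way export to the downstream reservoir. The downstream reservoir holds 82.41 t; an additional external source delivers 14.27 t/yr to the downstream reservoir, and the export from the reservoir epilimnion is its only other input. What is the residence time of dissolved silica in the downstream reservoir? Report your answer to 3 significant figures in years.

Balance the reservoir epilimnion: ΣF_in = 63.07 + 20.03 = 83.100 t/yr.
Export to the downstream reservoir = ΣF_in − (26.49 + 18.11) = 38.500 t/yr.
Total input to the downstream reservoir = 38.500 + 14.27 = 52.770 t/yr; at steady state this equals its total output.
τ = M / F = 82.41 / 52.770 = 1.562 yr.

1.56 yr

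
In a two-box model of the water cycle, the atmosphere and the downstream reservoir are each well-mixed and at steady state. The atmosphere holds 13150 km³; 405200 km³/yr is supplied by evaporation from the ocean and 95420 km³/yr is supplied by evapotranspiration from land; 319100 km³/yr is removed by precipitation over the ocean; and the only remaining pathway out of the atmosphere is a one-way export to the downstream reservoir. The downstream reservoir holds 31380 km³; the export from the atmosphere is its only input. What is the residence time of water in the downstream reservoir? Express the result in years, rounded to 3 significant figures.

0.173 yr

Balance the atmosphere: ΣF_in = 405200 + 95420 = 500620 km³/yr.
Export to the downstream reservoir = ΣF_in − (319100) = 181520 km³/yr.
At steady state the output of the downstream reservoir equals its input, 181520 km³/yr.
τ = M / F = 31380 / 181520 = 0.1729 yr.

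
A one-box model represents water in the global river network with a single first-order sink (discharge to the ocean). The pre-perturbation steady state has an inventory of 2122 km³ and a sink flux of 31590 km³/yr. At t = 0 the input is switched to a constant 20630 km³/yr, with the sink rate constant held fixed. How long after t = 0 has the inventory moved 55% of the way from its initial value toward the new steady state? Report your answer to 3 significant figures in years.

0.0536 yr

τ = M₀/F₀ = 2122/31590 = 0.06717 yr.
The remaining gap fraction is e^(−t/τ); 55% covered ⇒ e^(−t/τ) = 0.450.
t = −τ ln(0.450) = 0.06717 × 0.7985 = 0.05364 yr.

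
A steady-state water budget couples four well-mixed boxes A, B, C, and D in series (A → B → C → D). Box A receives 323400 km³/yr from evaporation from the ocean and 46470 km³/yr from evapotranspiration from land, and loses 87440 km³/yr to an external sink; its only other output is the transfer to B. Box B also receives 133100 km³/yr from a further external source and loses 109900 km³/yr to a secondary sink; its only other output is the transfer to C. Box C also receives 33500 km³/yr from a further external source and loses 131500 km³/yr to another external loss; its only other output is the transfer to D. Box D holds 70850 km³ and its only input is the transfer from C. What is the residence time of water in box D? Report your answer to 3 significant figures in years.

Box A: F(A→B) = (323400 + 46470) − 87440 = 282430 km³/yr.
Box B: F(B→C) = (282430 + 133100) − 109900 = 305630 km³/yr.
Box C: F(C→D) = (305630 + 33500) − 131500 = 207630 km³/yr.
Box D throughput = its input = 207630 km³/yr; τ = 70850 / 207630 = 0.3412 yr.

0.341 yr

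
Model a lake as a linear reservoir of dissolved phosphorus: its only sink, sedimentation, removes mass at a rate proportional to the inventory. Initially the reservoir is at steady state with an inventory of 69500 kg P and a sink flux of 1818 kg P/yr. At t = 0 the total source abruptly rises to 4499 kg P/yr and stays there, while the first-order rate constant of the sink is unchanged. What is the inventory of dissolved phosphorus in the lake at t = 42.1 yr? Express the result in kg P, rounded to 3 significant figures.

The sink rate constant is k = F₀/M₀ = 1818/69500 = 0.02616 yr⁻¹.
Solving dM/dt = F₁ − kM with M(0) = M₀ gives M(t) = F₁/k + (M₀ − F₁/k)·e^(−kt).
F₁/k = 4499/0.02616 = 171990 kg P; kt = 0.02616 × 42.1 = 1.101, e^(−kt) = 0.3325.
M(42.1) = 171990 + (69500 − 171990) × 0.3325 = 171990 − 34070 = 137920 kg P.

138000 kg P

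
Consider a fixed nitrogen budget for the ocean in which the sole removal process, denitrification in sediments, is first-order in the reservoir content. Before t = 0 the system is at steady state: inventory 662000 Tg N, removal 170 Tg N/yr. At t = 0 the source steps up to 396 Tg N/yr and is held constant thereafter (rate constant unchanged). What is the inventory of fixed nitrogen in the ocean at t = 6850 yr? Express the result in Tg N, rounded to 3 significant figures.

The sink rate constant is k = F₀/M₀ = 170/662000 = 0.0002568 yr⁻¹.
Solving dM/dt = F₁ − kM with M(0) = M₀ gives M(t) = F₁/k + (M₀ − F₁/k)·e^(−kt).
F₁/k = 396/0.0002568 = 1.5421×10^6 Tg N; kt = 0.0002568 × 6850 = 1.759, e^(−kt) = 0.1722.
M(6850) = 1.5421×10^6 + (662000 − 1.5421×10^6) × 0.1722 = 1.5421×10^6 − 151600 = 1.3905×10^6 Tg N.

1.39×10^6 Tg N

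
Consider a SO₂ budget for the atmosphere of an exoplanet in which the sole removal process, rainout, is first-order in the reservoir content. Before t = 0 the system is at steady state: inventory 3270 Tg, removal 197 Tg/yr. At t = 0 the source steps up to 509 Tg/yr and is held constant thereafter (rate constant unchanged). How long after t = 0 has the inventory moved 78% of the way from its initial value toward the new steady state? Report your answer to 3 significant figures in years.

τ = M₀/F₀ = 3270/197 = 16.60 yr.
The remaining gap fraction is e^(−t/τ); 78% covered ⇒ e^(−t/τ) = 0.220.
t = −τ ln(0.220) = 16.60 × 1.514 = 25.13 yr.

25.1 yr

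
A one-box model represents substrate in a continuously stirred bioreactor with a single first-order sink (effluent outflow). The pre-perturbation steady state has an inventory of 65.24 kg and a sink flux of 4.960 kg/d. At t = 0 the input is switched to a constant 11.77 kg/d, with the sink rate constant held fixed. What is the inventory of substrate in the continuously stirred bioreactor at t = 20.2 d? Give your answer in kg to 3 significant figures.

136 kg

Residence time τ = M₀/F₀ = 13.15 d. The eventual steady state is M_∞ = M₀·(F₁/F₀) = 65.24 × 11.77/4.960 = 154.81 kg.
The anomaly ΔM(t) = M(t) − M_∞ decays as ΔM₀·e^(−t/τ) with ΔM₀ = 65.24 − 154.81 = −89.57 kg.
At t = 20.2 d, e^(−t/τ) = e^(−1.536) = 0.2153, so ΔM = −19.28 kg and M = 154.81 − 19.28 = 135.53 kg.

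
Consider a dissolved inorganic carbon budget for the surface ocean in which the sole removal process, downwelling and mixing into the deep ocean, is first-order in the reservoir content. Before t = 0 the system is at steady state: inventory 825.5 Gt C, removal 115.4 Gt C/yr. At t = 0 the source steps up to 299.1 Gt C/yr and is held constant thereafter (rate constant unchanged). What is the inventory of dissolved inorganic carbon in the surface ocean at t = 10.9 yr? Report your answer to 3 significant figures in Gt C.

Residence time τ = M₀/F₀ = 7.153 yr. The eventual steady state is M_∞ = M₀·(F₁/F₀) = 825.5 × 299.1/115.4 = 2139.6 Gt C.
The anomaly ΔM(t) = M(t) − M_∞ decays as ΔM₀·e^(−t/τ) with ΔM₀ = 825.5 − 2139.6 = −1314 Gt C.
At t = 10.9 yr, e^(−t/τ) = e^(−1.524) = 0.2179, so ΔM = −286.3 Gt C and M = 2139.6 − 286.3 = 1853.2 Gt C.

1850 Gt C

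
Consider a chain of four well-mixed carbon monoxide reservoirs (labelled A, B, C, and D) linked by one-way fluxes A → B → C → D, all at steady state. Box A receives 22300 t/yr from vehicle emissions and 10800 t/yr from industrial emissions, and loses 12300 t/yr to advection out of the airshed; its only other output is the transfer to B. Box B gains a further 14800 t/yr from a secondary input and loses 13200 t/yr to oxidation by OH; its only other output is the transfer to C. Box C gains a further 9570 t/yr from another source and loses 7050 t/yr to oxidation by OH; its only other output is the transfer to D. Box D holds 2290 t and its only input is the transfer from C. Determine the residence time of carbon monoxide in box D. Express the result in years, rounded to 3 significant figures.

0.0919 yr

Box A: F(A→B) = (22300 + 10800) − 12300 = 20800 t/yr.
Box B: F(B→C) = (20800 + 14800) − 13200 = 22400 t/yr.
Box C: F(C→D) = (22400 + 9570) − 7050 = 24920 t/yr.
Box D throughput = its input = 24920 t/yr; τ = 2290 / 24920 = 0.09189 yr.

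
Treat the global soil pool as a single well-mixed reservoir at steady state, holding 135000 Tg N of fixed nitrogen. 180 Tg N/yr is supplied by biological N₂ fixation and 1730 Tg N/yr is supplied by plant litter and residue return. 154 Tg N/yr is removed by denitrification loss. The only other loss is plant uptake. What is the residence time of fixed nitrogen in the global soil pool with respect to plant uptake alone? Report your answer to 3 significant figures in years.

76.9 yr

At steady state ΣF_in = ΣF_out.
ΣF_in = 180 + 1730 = 1910.0 Tg N/yr.
Plant uptake flux = ΣF_in − (154) = 1910.0 − 154.0 = 1756 Tg N/yr.
τ = M / F = 135000 / 1756 = 76.88 yr.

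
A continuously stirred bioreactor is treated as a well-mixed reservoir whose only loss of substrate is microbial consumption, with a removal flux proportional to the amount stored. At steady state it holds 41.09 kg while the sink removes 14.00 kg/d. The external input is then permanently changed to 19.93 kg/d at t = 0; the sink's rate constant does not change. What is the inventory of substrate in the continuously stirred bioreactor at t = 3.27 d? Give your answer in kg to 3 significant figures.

52.8 kg

Residence time τ = M₀/F₀ = 2.935 d. The eventual steady state is M_∞ = M₀·(F₁/F₀) = 41.09 × 19.93/14.00 = 58.495 kg.
The anomaly ΔM(t) = M(t) − M_∞ decays as ΔM₀·e^(−t/τ) with ΔM₀ = 41.09 − 58.495 = −17.40 kg.
At t = 3.27 d, e^(−t/τ) = e^(−1.114) = 0.3282, so ΔM = −5.712 kg and M = 58.495 − 5.712 = 52.782 kg.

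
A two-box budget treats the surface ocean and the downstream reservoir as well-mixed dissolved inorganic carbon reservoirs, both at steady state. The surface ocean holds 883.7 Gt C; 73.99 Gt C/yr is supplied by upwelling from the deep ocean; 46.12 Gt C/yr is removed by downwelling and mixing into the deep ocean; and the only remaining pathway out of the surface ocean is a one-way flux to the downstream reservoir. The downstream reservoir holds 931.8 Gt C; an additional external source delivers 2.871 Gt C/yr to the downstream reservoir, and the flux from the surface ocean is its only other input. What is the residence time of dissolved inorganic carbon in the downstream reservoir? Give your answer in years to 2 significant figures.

30 yr

Balance the surface ocean: ΣF_in = 73.990 Gt C/yr.
Flux to the downstream reservoir = ΣF_in − (46.12) = 27.870 Gt C/yr.
Total input to the downstream reservoir = 27.870 + 2.871 = 30.741 Gt C/yr; at steady state this equals its total output.
τ = M / F = 931.8 / 30.741 = 30.31 yr.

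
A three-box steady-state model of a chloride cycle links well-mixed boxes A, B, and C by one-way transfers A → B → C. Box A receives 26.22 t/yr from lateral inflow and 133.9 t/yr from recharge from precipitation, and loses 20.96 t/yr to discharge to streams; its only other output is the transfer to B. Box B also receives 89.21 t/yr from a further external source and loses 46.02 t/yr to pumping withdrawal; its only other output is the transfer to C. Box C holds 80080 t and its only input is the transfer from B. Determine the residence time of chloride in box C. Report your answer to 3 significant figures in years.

439 yr

Box A: F(A→B) = (26.22 + 133.9) − 20.96 = 139.16 t/yr.
Box B: F(B→C) = (139.16 + 89.21) − 46.02 = 182.35 t/yr.
Box C throughput = its input = 182.35 t/yr; τ = 80080 / 182.35 = 439.2 yr.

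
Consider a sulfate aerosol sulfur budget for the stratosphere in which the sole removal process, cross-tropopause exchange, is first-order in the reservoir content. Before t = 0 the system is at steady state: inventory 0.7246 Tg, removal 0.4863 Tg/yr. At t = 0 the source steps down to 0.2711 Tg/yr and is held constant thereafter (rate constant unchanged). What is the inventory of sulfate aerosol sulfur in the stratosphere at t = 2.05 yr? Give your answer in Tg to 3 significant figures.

0.485 Tg

τ = M₀/F₀ = 0.7246/0.4863 = 1.490 yr; rate constant k = 1/τ.
New steady state M_∞ = F₁/k = F₁·τ = 0.2711 × 1.490 = 0.40395 Tg.
M(t) = M_∞ + (M₀ − M_∞)·e^(−t/τ); t/τ = 2.05/1.490 = 1.376, so e^(−t/τ) = 0.2526.
M(t) = 0.40395 + 0.3207 × 0.2526 = 0.48495 Tg.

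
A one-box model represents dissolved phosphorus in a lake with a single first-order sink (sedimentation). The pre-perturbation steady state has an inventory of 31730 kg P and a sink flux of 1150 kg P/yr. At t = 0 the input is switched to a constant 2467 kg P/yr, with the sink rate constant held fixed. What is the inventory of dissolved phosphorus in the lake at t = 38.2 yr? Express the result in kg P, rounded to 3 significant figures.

τ = M₀/F₀ = 31730/1150 = 27.59 yr; rate constant k = 1/τ.
New steady state M_∞ = F₁/k = F₁·τ = 2467 × 27.59 = 68068 kg P.
M(t) = M_∞ + (M₀ − M_∞)·e^(−t/τ); t/τ = 38.2/27.59 = 1.384, so e^(−t/τ) = 0.2505.
M(t) = 68068 − 36340 × 0.2505 = 58967 kg P.

59000 kg P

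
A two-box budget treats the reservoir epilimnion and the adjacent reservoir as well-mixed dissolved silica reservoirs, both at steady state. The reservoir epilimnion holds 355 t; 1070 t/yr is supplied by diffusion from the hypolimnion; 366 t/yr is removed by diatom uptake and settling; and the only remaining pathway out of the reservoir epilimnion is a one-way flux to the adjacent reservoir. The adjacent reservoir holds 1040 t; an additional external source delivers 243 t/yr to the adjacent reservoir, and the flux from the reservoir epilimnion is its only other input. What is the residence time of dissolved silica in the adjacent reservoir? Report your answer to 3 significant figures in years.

1.10 yr

Balance the reservoir epilimnion: ΣF_in = 1070.0 t/yr.
Flux to the adjacent reservoir = ΣF_in − (366) = 704.00 t/yr.
Total input to the adjacent reservoir = 704.00 + 243 = 947.00 t/yr; at steady state this equals its total output.
τ = M / F = 1040 / 947.00 = 1.098 yr.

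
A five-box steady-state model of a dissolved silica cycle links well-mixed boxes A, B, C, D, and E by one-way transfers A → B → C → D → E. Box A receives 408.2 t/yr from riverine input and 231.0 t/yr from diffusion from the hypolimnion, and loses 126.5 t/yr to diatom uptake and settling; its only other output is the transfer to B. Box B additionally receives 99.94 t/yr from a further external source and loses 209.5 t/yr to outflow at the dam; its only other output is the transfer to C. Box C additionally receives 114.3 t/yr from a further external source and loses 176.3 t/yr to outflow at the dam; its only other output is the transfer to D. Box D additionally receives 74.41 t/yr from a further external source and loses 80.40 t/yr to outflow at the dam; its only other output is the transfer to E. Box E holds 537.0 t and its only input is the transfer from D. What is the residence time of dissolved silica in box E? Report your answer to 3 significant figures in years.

Box A: F(A→B) = (408.2 + 231.0) − 126.5 = 512.70 t/yr.
Box B: F(B→C) = (512.70 + 99.94) − 209.5 = 403.14 t/yr.
Box C: F(C→D) = (403.14 + 114.3) − 176.3 = 341.14 t/yr.
Box D: F(D→E) = (341.14 + 74.41) − 80.40 = 335.15 t/yr.
Box E throughput = its input = 335.15 t/yr; τ = 537.0 / 335.15 = 1.602 yr.

1.60 yr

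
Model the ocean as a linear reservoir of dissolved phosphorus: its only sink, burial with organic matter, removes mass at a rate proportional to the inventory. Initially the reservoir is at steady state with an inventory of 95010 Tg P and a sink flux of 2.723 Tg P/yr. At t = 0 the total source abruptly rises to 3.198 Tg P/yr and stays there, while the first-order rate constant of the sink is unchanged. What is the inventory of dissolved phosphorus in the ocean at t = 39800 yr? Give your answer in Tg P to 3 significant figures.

The sink rate constant is k = F₀/M₀ = 2.723/95010 = 2.866×10^-5 yr⁻¹.
Solving dM/dt = F₁ − kM with M(0) = M₀ gives M(t) = F₁/k + (M₀ − F₁/k)·e^(−kt).
F₁/k = 3.198/2.866×10^-5 = 111580 Tg P; kt = 2.866×10^-5 × 39800 = 1.141, e^(−kt) = 0.3196.
M(39800) = 111580 + (95010 − 111580) × 0.3196 = 111580 − 5297 = 106290 Tg P.

106000 Tg P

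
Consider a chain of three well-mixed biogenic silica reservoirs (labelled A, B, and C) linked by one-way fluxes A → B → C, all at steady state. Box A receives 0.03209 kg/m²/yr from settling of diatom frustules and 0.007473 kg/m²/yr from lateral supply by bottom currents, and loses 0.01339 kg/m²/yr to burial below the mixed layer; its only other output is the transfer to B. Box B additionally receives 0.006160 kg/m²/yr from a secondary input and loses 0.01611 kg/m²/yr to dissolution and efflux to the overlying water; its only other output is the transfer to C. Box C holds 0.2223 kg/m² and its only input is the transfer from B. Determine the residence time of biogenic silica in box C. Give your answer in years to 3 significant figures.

13.7 yr

Box A: F(A→B) = (0.03209 + 0.007473) − 0.01339 = 0.026173 kg/m²/yr.
Box B: F(B→C) = (0.026173 + 0.006160) − 0.01611 = 0.016223 kg/m²/yr.
Box C throughput = its input = 0.016223 kg/m²/yr; τ = 0.2223 / 0.016223 = 13.70 yr.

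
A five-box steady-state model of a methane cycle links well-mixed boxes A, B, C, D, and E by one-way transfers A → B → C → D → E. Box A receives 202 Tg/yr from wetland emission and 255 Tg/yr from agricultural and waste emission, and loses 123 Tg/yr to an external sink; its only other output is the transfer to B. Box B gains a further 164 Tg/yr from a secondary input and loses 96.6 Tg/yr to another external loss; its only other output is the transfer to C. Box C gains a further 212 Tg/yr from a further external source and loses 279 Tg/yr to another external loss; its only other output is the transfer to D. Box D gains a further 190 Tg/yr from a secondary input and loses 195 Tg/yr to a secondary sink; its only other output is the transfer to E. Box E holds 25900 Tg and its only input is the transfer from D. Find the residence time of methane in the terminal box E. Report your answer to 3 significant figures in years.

Box A: F(A→B) = (202 + 255) − 123 = 334.00 Tg/yr.
Box B: F(B→C) = (334.00 + 164) − 96.6 = 401.40 Tg/yr.
Box C: F(C→D) = (401.40 + 212) − 279 = 334.40 Tg/yr.
Box D: F(D→E) = (334.40 + 190) − 195 = 329.40 Tg/yr.
Box E throughput = its input = 329.40 Tg/yr; τ = 25900 / 329.40 = 78.63 yr.

78.6 yr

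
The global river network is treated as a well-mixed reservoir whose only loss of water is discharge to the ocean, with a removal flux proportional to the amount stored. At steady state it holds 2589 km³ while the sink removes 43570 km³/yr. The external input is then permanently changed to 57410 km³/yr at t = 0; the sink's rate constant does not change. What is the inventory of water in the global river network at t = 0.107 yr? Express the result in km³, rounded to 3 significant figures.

The sink rate constant is k = F₀/M₀ = 43570/2589 = 16.83 yr⁻¹.
Solving dM/dt = F₁ − kM with M(0) = M₀ gives M(t) = F₁/k + (M₀ − F₁/k)·e^(−kt).
F₁/k = 57410/16.83 = 3411.4 km³; kt = 16.83 × 0.107 = 1.801, e^(−kt) = 0.1652.
M(0.107) = 3411.4 + (2589 − 3411.4) × 0.1652 = 3411.4 − 135.8 = 3275.5 km³.

3280 km³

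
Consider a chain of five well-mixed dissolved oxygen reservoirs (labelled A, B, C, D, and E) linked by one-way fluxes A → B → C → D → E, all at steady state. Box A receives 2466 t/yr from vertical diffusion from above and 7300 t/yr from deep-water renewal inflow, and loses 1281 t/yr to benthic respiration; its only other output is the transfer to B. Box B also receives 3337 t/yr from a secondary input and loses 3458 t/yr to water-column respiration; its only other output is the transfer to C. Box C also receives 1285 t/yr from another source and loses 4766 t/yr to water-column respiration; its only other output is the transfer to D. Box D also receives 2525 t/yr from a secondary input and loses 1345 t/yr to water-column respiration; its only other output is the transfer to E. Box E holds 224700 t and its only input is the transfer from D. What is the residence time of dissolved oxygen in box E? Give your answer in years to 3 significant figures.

37.1 yr

Box A: F(A→B) = (2466 + 7300) − 1281 = 8485.0 t/yr.
Box B: F(B→C) = (8485.0 + 3337) − 3458 = 8364.0 t/yr.
Box C: F(C→D) = (8364.0 + 1285) − 4766 = 4883.0 t/yr.
Box D: F(D→E) = (4883.0 + 2525) − 1345 = 6063.0 t/yr.
Box E throughput = its input = 6063.0 t/yr; τ = 224700 / 6063.0 = 37.06 yr.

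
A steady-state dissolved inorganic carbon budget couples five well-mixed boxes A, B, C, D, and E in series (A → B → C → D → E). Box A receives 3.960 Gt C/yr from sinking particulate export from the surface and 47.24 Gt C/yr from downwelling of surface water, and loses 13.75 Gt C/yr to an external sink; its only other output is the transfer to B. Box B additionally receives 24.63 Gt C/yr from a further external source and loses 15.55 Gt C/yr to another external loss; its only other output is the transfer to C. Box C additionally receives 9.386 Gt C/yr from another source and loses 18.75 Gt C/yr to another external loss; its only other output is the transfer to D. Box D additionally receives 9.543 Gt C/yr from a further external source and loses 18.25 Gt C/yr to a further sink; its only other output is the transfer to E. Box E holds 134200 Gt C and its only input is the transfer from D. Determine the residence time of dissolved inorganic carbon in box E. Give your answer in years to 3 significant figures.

4720 yr

Box A: F(A→B) = (3.960 + 47.24) − 13.75 = 37.450 Gt C/yr.
Box B: F(B→C) = (37.450 + 24.63) − 15.55 = 46.530 Gt C/yr.
Box C: F(C→D) = (46.530 + 9.386) − 18.75 = 37.166 Gt C/yr.
Box D: F(D→E) = (37.166 + 9.543) − 18.25 = 28.459 Gt C/yr.
Box E throughput = its input = 28.459 Gt C/yr; τ = 134200 / 28.459 = 4716 yr.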